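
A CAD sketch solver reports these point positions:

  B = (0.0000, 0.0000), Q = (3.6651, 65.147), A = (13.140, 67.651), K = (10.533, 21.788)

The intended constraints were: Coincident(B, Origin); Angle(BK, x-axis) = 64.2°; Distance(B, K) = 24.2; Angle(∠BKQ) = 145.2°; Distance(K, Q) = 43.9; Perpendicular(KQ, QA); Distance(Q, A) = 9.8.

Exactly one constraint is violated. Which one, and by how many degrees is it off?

Perpendicular(KQ, QA) — off by 5.80°.

B = (0.00, 0.00) ✓; BK at 64.20° ✓; |BK| = 24.20 ✓; ∠BKQ = 145.2° ✓; |KQ| = 43.90 ✓; ∠(KQ, QA) = 84.20° ✗; |QA| = 9.800 ✓.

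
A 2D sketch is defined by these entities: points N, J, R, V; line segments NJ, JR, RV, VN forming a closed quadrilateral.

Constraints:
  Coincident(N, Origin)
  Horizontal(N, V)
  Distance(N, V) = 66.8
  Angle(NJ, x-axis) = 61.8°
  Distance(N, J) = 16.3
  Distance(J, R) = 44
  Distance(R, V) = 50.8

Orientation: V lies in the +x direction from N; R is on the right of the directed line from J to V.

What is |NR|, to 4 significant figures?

35.59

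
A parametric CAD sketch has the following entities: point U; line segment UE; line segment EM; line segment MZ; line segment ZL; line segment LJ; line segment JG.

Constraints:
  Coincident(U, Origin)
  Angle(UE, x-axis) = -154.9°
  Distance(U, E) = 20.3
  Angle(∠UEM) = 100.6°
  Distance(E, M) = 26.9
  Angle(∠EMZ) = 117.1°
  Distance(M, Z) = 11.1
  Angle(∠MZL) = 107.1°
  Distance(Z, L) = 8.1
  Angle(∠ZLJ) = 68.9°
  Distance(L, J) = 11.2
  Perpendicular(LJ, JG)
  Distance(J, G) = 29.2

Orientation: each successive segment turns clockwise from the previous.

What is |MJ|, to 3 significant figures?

7.33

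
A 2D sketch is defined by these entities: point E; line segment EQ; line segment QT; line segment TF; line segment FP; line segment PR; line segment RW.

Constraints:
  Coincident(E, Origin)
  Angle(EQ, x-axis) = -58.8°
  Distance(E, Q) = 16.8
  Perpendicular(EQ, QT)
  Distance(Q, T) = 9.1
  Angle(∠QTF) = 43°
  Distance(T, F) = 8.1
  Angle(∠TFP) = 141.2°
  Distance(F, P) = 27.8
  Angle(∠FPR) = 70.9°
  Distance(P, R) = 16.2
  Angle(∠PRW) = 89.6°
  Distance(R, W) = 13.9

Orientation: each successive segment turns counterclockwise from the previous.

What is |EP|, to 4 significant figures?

26.23

E is at the origin; EQ runs at -58.8° with length 16.8, so Q = (8.703, -14.37). EQ is perpendicular to QT, so QT runs at 31.20°; with |QT| = 9.1, T = (16.49, -9.656). ∠QTF = 43.0° gives TF at 168.2° from the x-axis; with |TF| = 8.1, F = (8.558, -8.000). ∠TFP = 141.2° gives FP at -153.0° from the x-axis; with |FP| = 27.8, P = (-16.21, -20.62). Then |EP| = |P − E| = 26.23.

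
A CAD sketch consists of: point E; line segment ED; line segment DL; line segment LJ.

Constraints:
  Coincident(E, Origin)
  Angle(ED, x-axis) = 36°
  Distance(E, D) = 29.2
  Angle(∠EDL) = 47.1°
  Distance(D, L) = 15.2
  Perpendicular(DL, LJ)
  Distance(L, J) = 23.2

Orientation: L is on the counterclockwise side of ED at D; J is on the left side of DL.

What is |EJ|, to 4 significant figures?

5.015

E is at the origin; ED runs at 36.0° with length 29.2, so D = 29.2·(cos 36.0°, sin 36.0°) = (23.62, 17.16). ∠EDL = 47.1°, so DL runs at 36.0° + (180° − 47.1°) = 168.9° from the x-axis; with |DL| = 15.2, L = D + 15.2·(cos 168.9°, sin 168.9°) = (8.708, 20.09). The perpendicularity gives LJ at right angles to DL; with |LJ| = 23.2 on the left of DL, J = L + 23.2·(-0.1925, -0.9813) = (4.241, -2.676). Then |EJ| = |J − E| = 5.015.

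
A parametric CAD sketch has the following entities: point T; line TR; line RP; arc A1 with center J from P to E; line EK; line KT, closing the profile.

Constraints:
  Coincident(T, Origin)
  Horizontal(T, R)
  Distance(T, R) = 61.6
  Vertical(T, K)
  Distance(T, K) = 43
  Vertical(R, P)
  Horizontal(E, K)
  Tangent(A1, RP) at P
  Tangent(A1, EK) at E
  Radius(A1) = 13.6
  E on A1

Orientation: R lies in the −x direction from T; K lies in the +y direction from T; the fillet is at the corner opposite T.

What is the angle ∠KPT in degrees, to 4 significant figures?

37.96°

T is at the origin; T and R share the same y with |TR| = 61.6 and R on the −x side, so R = (-61.60, 0.000). TK is vertical with |TK| = 43.0 and K on the +y side, so K = (0.000, 43.00). The virtual corner opposite T is at (-61.60, 43.00). The tangent condition forces JP to be normal to RP and A1 meets EK tangentially, so JE is at right angles to EK, with radius 13.6, so the center J sits 13.6 in from both sides at J = (-48.00, 29.40). That places the tangent points at P = (-61.60, 29.40) on RP and E = (-48.00, 43.00) on EK. Then cos ∠KPT = PK·PT / (|PK||PT|), giving 37.96°.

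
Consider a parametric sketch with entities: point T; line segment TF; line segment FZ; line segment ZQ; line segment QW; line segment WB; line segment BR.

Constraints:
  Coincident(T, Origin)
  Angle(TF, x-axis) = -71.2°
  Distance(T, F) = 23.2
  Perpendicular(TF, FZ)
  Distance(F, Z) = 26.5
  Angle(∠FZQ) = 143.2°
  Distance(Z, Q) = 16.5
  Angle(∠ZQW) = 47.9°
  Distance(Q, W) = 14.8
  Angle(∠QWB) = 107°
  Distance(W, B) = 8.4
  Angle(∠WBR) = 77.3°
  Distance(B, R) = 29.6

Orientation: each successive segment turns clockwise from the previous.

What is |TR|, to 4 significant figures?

56.03

T is at the origin; TF runs at -71.2° with length 23.2, so F = (7.477, -21.96). TF ⟂ FZ, so FZ runs at -161.2°; with |FZ| = 26.5, Z = (-17.61, -30.50). ∠FZQ = 143.2° gives ZQ at 162.0° from the x-axis; with |ZQ| = 16.5, Q = (-33.30, -25.40). ∠ZQW = 47.9° gives QW at 29.90° from the x-axis; with |QW| = 14.8, W = (-20.47, -18.03). ∠QWB = 107.0° gives WB at -43.10° from the x-axis; with |WB| = 8.4, B = (-14.34, -23.77). ∠WBR = 77.3° gives BR at -145.8° from the x-axis; with |BR| = 29.6, R = (-38.82, -40.40). Then |TR| = |R − T| = 56.03.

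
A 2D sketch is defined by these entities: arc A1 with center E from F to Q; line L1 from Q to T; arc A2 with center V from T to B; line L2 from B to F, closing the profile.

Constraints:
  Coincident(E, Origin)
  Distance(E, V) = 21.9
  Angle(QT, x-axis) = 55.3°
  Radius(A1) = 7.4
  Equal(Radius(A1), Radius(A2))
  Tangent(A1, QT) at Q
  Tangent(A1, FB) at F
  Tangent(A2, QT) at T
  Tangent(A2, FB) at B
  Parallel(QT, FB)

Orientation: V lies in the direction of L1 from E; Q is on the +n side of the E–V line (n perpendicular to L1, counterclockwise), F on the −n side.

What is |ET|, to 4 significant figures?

23.12

Tangency of A1 to both parallel lines with radius 7.4 puts Q and F at E ± 7.4·n: Q = (-6.084, 4.213), F = (6.084, -4.213). Equal radii place T and B the same way about V: T = V + 7.4·n = (6.383, 22.22), B = V − 7.4·n = (18.55, 13.79). Then |ET| = |T − E| = 23.12.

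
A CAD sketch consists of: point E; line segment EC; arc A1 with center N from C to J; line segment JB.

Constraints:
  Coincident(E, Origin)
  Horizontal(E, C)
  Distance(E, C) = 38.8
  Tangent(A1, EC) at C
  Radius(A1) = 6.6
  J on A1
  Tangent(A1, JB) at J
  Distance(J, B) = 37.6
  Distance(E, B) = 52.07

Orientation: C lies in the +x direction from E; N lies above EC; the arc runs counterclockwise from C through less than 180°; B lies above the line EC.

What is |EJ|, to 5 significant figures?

45.749

Checks: |NJ| = 6.600 ✓; ∠(NJ, JB) = 90.00° ✓; |JB| = 37.60 ✓; |EB| = 52.07 ✓.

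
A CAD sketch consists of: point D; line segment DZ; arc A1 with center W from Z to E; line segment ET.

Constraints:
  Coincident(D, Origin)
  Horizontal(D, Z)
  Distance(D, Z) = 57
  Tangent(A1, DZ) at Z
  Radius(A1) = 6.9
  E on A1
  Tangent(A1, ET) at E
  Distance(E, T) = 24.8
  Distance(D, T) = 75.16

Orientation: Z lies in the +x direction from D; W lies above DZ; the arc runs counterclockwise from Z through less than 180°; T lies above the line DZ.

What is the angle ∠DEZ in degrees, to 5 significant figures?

33.935°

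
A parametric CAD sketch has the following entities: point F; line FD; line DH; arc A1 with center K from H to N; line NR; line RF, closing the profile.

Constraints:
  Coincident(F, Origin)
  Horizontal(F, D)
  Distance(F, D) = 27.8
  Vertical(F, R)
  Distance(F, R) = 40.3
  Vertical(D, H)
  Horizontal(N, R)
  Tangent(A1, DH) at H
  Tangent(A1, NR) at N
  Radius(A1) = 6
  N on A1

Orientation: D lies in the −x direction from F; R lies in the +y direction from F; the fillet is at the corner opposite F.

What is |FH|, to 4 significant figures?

44.15

F is at the origin; FD is horizontal with |FD| = 27.8 and D on the −x side, so D = (-27.80, 0.000). FR is vertical with |FR| = 40.3 and R on the +y side, so R = (0.000, 40.30). The virtual corner opposite F is at (-27.80, 40.30). Since A1 is tangent to DH there, KH ⟂ DH and A1 meets NR tangentially, so KN is at right angles to NR, with radius 6.0, so the center K sits 6.0 in from both sides at K = (-21.80, 34.30). That places the tangent points at H = (-27.80, 34.30) on DH and N = (-21.80, 40.30) on NR. Then |FH| = |H − F| = 44.15.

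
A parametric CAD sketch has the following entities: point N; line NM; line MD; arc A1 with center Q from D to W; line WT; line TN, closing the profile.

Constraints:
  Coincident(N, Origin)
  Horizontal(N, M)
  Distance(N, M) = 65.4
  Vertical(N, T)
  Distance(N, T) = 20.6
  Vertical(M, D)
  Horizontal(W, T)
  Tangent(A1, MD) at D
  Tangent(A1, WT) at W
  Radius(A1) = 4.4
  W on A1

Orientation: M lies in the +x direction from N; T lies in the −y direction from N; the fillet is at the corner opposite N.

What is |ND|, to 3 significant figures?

67.4

The virtual corner opposite N is at (65.4, -20.6). The tangent condition forces QD to be normal to MD and the tangent condition forces QW to be normal to WT, with radius 4.4, so the center Q sits 4.4 in from both sides at Q = (61.0, -16.2). That places the tangent points at D = (65.4, -16.2) on MD and W = (61.0, -20.6) on WT. Then |ND| = |D − N| = 67.4.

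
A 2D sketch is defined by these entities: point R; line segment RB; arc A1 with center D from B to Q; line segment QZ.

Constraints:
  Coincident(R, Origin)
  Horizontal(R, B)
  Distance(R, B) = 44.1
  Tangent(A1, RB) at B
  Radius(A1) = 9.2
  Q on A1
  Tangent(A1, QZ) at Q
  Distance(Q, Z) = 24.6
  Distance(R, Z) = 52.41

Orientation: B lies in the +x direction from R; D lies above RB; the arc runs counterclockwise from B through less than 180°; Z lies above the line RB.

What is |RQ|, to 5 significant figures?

53.794

R is at the origin; R and B share the same y with |RB| = 44.1 and B on the +x side, so B = (44.100, 0.0000). Since A1 is tangent to RB there, DB ⟂ RB, so D = B + (0, 9.2) = (44.100, 9.2000). Since DQ ⟂ QZ (tangency), |DZ| = √(9.2² + 24.6²) = 26.264 regardless of where Q sits on A1. So Z lies on both circle(R, 52.41) and circle(D, 26.264); the above-RB intersection is Z = (39.036, 34.971). Q is the foot of the tangent from Z: Q = (51.934, 14.024).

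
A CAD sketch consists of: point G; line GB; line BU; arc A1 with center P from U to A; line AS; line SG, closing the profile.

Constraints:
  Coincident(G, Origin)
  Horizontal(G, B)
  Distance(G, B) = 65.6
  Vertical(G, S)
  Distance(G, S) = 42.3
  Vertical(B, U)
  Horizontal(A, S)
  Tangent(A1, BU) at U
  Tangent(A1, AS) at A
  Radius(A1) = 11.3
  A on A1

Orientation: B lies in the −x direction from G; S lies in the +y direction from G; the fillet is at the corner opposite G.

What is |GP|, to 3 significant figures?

62.5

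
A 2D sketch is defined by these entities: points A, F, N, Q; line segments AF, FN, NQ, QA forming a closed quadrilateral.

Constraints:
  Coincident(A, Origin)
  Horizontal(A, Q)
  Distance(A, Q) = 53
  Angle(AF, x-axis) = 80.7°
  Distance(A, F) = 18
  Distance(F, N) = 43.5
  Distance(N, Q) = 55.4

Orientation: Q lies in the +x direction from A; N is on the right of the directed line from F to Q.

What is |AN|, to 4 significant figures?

26.02

Checks: |FN| = 43.50 ✓; |NQ| = 55.40 ✓.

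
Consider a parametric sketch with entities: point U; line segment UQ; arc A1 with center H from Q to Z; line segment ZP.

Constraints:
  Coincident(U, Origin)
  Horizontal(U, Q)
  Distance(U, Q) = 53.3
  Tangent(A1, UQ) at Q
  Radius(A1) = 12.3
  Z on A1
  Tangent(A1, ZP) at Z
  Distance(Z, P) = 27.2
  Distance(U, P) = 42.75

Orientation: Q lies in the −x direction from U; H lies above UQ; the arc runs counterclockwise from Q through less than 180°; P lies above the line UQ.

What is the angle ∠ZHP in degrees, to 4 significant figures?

65.67°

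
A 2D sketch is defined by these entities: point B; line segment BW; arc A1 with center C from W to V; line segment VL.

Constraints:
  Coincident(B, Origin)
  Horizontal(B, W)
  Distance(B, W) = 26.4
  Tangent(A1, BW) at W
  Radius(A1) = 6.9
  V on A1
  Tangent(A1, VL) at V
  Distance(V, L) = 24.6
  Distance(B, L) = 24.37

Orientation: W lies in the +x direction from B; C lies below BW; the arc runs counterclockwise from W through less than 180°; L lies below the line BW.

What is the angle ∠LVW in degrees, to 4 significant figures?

152.1°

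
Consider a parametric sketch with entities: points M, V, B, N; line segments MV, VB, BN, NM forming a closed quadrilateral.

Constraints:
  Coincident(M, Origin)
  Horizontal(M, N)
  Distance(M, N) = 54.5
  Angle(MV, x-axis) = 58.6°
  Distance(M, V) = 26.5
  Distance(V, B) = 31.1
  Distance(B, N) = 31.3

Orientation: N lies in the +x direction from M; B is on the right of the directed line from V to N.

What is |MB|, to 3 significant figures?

24.9

Checks: |VB| = 31.10 ✓; |BN| = 31.30 ✓.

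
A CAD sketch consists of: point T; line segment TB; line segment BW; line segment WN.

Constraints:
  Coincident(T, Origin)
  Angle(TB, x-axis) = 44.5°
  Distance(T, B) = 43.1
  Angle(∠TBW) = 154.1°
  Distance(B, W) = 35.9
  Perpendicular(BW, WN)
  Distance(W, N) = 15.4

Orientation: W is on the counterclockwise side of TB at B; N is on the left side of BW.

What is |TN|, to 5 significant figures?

74.750

T is at the origin; TB runs at 44.5° with length 43.1, so B = 43.1·(cos 44.5°, sin 44.5°) = (30.741, 30.209). ∠TBW = 154.1°, so BW runs at 44.5° + (180° − 154.1°) = 70.400° from the x-axis; with |BW| = 35.9, W = B + 35.9·(cos 70.400°, sin 70.400°) = (42.784, 64.029). BW ⟂ WN; with |WN| = 15.4 on the left of BW, N = W + 15.4·(-0.94206, 0.33545) = (28.276, 69.195). Then |TN| = |N − T| = 74.750.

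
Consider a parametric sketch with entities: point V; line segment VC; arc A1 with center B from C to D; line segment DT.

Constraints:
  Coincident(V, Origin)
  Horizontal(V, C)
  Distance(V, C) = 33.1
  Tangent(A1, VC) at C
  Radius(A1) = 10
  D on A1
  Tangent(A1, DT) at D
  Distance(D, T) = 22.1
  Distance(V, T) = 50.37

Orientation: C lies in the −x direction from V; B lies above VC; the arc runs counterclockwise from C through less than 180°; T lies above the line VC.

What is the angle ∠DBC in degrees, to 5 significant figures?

124.21°

Checks: |VC| = 33.10 ✓; ∠(BC, CV) = 90.00° ✓; |BD| = 10.00 ✓; ∠(BD, DT) = 90.00° ✓; |DT| = 22.10 ✓; |VT| = 50.37 ✓.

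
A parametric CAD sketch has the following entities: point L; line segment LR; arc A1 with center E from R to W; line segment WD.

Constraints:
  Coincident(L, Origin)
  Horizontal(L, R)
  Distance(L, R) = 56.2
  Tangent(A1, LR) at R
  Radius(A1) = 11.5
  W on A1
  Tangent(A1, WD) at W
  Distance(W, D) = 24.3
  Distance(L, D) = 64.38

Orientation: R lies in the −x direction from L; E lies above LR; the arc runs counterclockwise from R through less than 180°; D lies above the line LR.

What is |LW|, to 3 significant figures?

47.5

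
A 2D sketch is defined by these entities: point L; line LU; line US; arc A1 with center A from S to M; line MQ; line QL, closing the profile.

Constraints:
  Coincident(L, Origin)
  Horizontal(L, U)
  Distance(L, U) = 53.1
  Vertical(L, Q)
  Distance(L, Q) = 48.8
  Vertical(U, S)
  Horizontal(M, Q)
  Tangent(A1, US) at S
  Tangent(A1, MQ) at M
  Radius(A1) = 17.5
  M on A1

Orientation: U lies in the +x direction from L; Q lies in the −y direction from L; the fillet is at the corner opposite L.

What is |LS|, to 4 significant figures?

61.64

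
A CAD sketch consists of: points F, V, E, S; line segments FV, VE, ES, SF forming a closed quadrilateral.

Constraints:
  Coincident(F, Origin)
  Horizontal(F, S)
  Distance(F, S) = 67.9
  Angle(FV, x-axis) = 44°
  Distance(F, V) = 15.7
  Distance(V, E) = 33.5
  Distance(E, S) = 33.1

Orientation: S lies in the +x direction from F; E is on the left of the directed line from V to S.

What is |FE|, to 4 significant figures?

48.18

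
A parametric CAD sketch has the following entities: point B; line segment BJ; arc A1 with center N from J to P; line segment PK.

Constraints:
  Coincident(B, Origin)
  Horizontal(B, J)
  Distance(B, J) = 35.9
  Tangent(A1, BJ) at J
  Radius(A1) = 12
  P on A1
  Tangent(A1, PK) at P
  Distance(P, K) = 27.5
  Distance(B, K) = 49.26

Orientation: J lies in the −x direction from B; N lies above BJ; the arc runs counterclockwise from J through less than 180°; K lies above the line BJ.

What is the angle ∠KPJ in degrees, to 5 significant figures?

131.27°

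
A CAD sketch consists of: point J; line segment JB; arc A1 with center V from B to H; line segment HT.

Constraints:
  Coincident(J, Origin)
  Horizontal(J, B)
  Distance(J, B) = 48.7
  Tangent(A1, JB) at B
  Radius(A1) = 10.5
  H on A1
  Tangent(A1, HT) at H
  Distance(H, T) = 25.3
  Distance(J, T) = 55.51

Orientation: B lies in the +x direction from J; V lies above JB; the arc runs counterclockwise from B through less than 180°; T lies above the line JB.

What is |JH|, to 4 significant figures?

59.45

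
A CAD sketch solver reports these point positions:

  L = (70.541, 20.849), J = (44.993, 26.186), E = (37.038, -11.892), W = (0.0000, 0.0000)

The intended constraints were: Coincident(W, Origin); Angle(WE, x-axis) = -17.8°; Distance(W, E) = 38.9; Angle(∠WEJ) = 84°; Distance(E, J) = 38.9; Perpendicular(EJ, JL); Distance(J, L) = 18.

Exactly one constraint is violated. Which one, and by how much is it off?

Distance(J, L) = 18 — off by 8.10.

W = (0.00, 0.00) ✓; WE at -17.80° ✓; |WE| = 38.90 ✓; ∠WEJ = 84.00° ✓; |EJ| = 38.90 ✓; ∠(EJ, JL) = 90.00° ✓; |JL| = 26.10 ✗.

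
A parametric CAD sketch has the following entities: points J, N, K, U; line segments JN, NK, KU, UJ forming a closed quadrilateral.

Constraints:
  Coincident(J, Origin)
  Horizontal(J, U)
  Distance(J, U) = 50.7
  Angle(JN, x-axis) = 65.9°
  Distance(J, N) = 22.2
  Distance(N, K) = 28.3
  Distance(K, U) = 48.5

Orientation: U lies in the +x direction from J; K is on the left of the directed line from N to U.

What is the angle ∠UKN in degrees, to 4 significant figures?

68.43°

J is at the origin; J and U share the same y with |JU| = 50.7 and U in +x, so U = (50.7, 0). JN runs at 65.9° with |JN| = 22.2, so N = (9.065, 20.26). K is determined by |NK| = 28.3 and |KU| = 48.5 together: it lies at the intersection of circle(N, 28.3) and circle(U, 48.5). With |NU| = 46.30, the foot of the radical line on NU is 6.401 from N and the perpendicular offset is √(28.3² − 6.401²) = 27.57. Taking the left-of-NU solution: K = (26.88, 42.25).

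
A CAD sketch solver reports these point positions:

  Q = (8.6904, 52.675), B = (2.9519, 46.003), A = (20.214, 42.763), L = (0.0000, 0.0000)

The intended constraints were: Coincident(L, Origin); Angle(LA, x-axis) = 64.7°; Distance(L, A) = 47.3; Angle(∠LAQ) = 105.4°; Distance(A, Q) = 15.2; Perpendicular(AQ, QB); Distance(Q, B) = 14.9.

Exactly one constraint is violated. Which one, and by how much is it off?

Distance(Q, B) = 14.9 — off by 6.10.

L = (0.00, 0.00) ✓; LA at 64.70° ✓; |LA| = 47.30 ✓; ∠LAQ = 105.4° ✓; |AQ| = 15.20 ✓; ∠(AQ, QB) = 90.00° ✓; |QB| = 8.800 ✗.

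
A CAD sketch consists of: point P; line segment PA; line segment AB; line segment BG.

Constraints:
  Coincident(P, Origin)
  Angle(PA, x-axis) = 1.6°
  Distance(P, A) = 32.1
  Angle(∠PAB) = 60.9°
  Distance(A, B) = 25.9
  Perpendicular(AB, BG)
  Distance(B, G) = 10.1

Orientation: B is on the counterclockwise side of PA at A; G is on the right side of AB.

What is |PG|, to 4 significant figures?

39.51

P is at the origin; PA runs at 1.6° with length 32.1, so A = 32.1·(cos 1.6°, sin 1.6°) = (32.09, 0.8963). ∠PAB = 60.9°, so AB runs at 1.6° + (180° − 60.9°) = 120.7° from the x-axis; with |AB| = 25.9, B = A + 25.9·(cos 120.7°, sin 120.7°) = (18.86, 23.17). AB is perpendicular to BG; with |BG| = 10.1 on the right of AB, G = B + 10.1·(0.8599, 0.5105) = (27.55, 28.32). Then |PG| = |G − P| = 39.51.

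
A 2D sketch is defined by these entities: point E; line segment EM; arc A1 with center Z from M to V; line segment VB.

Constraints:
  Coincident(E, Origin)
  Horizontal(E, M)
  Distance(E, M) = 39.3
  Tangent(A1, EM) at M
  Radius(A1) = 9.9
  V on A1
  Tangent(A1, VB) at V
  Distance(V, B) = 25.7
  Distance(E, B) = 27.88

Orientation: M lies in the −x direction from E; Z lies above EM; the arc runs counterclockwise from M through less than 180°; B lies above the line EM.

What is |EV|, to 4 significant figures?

31.89

Checks: |ZV| = 9.900 ✓; ∠(ZV, VB) = 90.00° ✓; |VB| = 25.70 ✓; |EB| = 27.88 ✓.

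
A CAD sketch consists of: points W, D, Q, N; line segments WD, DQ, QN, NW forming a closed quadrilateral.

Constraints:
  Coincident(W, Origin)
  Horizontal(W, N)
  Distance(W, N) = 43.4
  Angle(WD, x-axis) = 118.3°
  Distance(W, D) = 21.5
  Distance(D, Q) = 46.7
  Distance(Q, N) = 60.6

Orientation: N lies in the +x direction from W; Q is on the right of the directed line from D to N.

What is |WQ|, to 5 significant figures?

29.675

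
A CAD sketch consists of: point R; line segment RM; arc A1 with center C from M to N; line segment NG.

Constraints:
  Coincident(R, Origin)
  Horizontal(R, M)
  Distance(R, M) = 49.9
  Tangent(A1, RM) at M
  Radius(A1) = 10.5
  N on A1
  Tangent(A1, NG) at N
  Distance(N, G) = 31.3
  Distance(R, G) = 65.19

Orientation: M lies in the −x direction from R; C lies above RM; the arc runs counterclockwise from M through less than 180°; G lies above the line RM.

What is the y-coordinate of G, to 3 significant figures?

43.5

Checks: |CN| = 10.50 ✓; ∠(CN, NG) = 90.00° ✓; |NG| = 31.30 ✓; |RG| = 65.19 ✓.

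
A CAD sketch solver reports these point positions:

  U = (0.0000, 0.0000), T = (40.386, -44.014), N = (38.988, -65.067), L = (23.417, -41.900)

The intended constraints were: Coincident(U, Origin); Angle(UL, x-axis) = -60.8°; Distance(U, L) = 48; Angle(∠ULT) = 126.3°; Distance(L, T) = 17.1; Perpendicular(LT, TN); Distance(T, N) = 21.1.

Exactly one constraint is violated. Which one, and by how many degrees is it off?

Perpendicular(LT, TN) — off by 3.30°.

U = (0.00, 0.00) ✓; UL at -60.80° ✓; |UL| = 48.00 ✓; ∠ULT = 126.3° ✓; |LT| = 17.10 ✓; ∠(LT, TN) = 86.70° ✗; |TN| = 21.10 ✓.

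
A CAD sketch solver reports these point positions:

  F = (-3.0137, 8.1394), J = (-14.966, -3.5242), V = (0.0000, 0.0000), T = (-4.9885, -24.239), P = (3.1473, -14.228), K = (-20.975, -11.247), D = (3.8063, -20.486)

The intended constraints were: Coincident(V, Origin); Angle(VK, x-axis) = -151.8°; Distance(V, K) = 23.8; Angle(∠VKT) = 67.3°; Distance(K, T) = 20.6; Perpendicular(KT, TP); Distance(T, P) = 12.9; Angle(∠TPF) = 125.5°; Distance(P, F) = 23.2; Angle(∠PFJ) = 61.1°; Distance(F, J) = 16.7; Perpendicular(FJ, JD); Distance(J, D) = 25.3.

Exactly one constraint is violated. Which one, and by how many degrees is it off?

Perpendicular(FJ, JD) — off by 3.60°.

V = (0.00, 0.00) ✓; VK at -151.8° ✓; |VK| = 23.80 ✓; ∠VKT = 67.30° ✓; |KT| = 20.60 ✓; ∠(KT, TP) = 90.00° ✓; |TP| = 12.90 ✓; ∠TPF = 125.5° ✓; |PF| = 23.20 ✓; ∠PFJ = 61.10° ✓; |FJ| = 16.70 ✓; ∠(FJ, JD) = 93.60° ✗; |JD| = 25.30 ✓.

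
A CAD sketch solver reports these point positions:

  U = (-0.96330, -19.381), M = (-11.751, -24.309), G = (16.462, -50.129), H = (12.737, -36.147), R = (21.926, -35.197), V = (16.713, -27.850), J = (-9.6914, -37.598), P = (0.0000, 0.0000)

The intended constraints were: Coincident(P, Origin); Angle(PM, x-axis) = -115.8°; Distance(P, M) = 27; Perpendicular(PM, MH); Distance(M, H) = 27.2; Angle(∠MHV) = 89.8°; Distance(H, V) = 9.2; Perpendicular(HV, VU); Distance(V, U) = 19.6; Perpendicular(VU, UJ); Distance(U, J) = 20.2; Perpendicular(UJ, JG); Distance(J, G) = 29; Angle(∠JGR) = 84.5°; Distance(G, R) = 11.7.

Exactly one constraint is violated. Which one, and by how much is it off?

Distance(G, R) = 11.7 — off by 4.20.

P = (0.00, 0.00) ✓; PM at -115.8° ✓; |PM| = 27.00 ✓; ∠(PM, MH) = 90.00° ✓; |MH| = 27.20 ✓; ∠MHV = 89.80° ✓; |HV| = 9.200 ✓; ∠(HV, VU) = 90.00° ✓; |VU| = 19.60 ✓; ∠(VU, UJ) = 90.00° ✓; |UJ| = 20.20 ✓; ∠(UJ, JG) = 90.00° ✓; |JG| = 29.00 ✓; ∠JGR = 84.50° ✓; |GR| = 15.90 ✗.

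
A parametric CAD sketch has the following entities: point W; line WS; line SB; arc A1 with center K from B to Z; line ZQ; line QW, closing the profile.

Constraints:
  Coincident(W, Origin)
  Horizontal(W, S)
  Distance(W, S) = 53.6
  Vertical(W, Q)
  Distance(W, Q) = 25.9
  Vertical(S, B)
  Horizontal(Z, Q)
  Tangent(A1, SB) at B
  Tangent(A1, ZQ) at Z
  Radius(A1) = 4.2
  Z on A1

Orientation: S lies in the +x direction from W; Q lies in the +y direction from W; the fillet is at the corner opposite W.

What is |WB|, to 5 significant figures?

57.826

W is at the origin; WS is horizontal with |WS| = 53.6 and S on the +x side, so S = (53.600, 0.0000). W and Q share the same x with |WQ| = 25.9 and Q on the +y side, so Q = (0.0000, 25.900). The virtual corner opposite W is at (53.600, 25.900). Since A1 is tangent to SB there, KB ⟂ SB and the tangent condition forces KZ to be normal to ZQ, with radius 4.2, so the center K sits 4.2 in from both sides at K = (49.400, 21.700). That places the tangent points at B = (53.600, 21.700) on SB and Z = (49.400, 25.900) on ZQ. Then |WB| = |B − W| = 57.826.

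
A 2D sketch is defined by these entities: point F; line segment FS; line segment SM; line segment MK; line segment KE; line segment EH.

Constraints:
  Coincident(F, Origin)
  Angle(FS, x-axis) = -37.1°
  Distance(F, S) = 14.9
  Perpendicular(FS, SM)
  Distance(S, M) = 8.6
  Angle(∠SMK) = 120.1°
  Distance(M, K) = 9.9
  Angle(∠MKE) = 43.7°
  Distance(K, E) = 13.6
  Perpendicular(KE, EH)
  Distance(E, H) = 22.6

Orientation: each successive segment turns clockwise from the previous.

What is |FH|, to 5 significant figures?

32.552

F is at the origin; FS runs at -37.1° with length 14.9, so S = (11.884, -8.9878). The perpendicularity gives SM at right angles to FS, so SM runs at -127.10°; with |SM| = 8.6, M = (6.6964, -15.847). ∠SMK = 120.1° gives MK at 173.00° from the x-axis; with |MK| = 9.9, K = (-3.1298, -14.641). ∠MKE = 43.7° gives KE at 36.700° from the x-axis; with |KE| = 13.6, E = (7.7744, -6.5128). KE is perpendicular to EH, so EH runs at -53.300°; with |EH| = 22.6, H = (21.281, -24.633). Then |FH| = |H − F| = 32.552.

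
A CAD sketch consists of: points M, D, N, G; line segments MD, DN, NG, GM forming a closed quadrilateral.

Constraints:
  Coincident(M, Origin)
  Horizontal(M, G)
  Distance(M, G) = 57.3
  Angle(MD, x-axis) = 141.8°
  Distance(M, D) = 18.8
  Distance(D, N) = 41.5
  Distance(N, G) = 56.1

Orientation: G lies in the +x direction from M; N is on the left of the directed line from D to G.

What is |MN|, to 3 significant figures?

42.1

Checks: |DN| = 41.50 ✓; |NG| = 56.10 ✓.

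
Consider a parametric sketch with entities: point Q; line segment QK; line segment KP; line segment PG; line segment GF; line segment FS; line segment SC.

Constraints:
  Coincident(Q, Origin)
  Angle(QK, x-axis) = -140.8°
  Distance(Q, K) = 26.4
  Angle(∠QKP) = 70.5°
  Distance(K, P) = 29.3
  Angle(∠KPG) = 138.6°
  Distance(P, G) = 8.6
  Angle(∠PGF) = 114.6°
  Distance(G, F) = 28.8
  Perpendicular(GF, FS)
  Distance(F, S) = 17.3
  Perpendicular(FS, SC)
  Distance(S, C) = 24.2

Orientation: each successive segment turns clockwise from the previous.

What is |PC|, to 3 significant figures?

12.5

The perpendicularity gives FS at right angles to GF, so FS runs at -87.1°; with |FS| = 17.3, S = (2.48, 3.07). FS is perpendicular to SC, so SC runs at -177°; with |SC| = 24.2, C = (-21.7, 1.84). Then |PC| = |C − P| = 12.5.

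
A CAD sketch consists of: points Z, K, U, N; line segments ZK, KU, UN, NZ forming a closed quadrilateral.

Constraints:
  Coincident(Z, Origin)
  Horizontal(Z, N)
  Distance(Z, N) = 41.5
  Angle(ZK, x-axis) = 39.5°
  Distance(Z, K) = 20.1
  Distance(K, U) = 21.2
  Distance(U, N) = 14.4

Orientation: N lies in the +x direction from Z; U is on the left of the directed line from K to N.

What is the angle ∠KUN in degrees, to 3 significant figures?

107°

Checks: |KU| = 21.20 ✓; |UN| = 14.40 ✓.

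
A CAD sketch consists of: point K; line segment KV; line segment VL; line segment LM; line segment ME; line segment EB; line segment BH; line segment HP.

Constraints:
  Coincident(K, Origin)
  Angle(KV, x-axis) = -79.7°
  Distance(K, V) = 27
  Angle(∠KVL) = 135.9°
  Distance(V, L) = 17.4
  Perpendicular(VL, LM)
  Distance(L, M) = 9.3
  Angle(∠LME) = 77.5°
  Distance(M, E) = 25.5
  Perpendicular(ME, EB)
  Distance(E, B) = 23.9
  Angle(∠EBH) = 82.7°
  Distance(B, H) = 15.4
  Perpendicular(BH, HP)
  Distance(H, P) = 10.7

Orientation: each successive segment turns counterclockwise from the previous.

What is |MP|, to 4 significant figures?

16.20

∠EBH = 82.7° gives BH at -15.80° from the x-axis; with |BH| = 15.4, H = (6.375, -45.30). BH ⟂ HP, so HP runs at 74.20°; with |HP| = 10.7, P = (9.289, -35.01). Then |MP| = |P − M| = 16.20.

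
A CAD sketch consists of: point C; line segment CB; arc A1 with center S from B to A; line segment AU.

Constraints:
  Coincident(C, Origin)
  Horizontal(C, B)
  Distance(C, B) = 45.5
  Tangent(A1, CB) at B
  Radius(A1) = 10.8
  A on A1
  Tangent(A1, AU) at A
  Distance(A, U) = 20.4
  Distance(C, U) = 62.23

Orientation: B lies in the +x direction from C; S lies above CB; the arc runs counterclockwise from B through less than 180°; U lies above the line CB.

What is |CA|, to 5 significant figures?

57.539

Checks: ∠(SB, BC) = 90.00° ✓; |SB| = 10.80 ✓; |SA| = 10.80 ✓; ∠(SA, AU) = 90.00° ✓; |AU| = 20.40 ✓; |CU| = 62.23 ✓.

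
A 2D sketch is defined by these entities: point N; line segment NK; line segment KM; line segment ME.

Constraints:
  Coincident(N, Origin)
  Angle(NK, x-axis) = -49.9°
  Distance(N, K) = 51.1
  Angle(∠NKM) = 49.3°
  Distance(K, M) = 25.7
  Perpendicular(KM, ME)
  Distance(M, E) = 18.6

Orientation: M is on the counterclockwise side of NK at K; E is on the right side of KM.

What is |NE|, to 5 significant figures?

57.845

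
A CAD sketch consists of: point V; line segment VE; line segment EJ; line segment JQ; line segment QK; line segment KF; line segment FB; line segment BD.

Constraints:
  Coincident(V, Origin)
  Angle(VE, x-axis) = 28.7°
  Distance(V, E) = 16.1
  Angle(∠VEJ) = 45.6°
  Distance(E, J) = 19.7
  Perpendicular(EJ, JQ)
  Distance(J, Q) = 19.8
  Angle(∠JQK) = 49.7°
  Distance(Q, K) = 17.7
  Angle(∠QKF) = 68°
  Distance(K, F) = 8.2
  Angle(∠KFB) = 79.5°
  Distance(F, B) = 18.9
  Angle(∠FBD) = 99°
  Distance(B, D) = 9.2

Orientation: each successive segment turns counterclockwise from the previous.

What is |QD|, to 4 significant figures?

11.24

∠KFB = 79.5° gives FB at -124.1° from the x-axis; with |FB| = 18.9, B = (-10.67, -8.350). ∠FBD = 99.0° gives BD at -43.10° from the x-axis; with |BD| = 9.2, D = (-3.956, -14.64). Then |QD| = |D − Q| = 11.24.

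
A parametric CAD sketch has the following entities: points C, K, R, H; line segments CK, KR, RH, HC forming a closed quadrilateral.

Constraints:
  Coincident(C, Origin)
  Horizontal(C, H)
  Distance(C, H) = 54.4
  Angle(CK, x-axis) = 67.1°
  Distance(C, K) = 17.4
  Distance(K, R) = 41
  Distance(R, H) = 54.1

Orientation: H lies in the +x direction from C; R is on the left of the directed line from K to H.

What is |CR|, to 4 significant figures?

58.05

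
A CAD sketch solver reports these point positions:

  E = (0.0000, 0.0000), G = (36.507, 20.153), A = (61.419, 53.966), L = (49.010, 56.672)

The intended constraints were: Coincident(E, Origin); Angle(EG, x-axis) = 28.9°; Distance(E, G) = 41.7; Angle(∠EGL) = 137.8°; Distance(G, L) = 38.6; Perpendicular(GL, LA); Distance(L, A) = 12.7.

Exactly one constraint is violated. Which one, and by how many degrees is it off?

Perpendicular(GL, LA) — off by 6.60°.

E = (0.00, 0.00) ✓; EG at 28.90° ✓; |EG| = 41.70 ✓; ∠EGL = 137.8° ✓; |GL| = 38.60 ✓; ∠(GL, LA) = 83.40° ✗; |LA| = 12.70 ✓.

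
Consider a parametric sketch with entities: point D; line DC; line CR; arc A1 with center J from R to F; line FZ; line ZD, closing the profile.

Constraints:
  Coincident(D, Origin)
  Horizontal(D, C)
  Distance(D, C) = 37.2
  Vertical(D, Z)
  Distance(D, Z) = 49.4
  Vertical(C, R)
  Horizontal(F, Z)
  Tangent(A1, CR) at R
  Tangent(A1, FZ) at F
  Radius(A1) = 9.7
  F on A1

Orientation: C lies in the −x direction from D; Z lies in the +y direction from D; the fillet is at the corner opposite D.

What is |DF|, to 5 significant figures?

56.539

The virtual corner opposite D is at (-37.200, 49.400). The tangent condition forces JR to be normal to CR and the tangent condition forces JF to be normal to FZ, with radius 9.7, so the center J sits 9.7 in from both sides at J = (-27.500, 39.700). That places the tangent points at R = (-37.200, 39.700) on CR and F = (-27.500, 49.400) on FZ. Then |DF| = |F − D| = 56.539.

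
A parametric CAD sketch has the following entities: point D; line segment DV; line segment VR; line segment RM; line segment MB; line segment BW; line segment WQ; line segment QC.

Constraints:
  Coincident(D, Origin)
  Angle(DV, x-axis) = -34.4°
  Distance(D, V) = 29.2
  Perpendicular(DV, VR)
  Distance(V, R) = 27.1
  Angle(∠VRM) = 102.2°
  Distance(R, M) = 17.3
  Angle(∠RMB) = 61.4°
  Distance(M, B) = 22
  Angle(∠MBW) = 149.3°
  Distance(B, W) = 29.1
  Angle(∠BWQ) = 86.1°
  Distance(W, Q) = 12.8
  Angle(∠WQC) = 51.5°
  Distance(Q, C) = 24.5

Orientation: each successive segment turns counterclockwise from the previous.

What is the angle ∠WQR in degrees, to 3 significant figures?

107°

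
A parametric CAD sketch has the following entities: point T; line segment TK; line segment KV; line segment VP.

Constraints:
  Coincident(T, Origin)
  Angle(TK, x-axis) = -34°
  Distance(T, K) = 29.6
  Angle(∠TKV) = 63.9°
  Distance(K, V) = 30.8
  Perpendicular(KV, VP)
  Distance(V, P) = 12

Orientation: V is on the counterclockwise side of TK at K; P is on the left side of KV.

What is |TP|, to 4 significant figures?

22.99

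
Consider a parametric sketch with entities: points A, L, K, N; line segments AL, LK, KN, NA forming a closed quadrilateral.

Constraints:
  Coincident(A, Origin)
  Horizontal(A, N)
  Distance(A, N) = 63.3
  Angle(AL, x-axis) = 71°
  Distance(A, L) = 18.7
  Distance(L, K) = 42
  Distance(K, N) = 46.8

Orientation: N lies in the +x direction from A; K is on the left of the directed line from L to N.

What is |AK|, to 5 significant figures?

58.024

Checks: |LK| = 42.00 ✓; |KN| = 46.80 ✓.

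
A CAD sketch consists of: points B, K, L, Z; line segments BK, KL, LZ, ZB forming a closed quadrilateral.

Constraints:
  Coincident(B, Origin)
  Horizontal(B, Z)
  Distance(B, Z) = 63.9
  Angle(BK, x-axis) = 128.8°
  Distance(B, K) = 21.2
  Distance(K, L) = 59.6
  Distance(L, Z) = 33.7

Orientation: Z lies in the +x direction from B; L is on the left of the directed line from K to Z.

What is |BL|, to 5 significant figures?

53.182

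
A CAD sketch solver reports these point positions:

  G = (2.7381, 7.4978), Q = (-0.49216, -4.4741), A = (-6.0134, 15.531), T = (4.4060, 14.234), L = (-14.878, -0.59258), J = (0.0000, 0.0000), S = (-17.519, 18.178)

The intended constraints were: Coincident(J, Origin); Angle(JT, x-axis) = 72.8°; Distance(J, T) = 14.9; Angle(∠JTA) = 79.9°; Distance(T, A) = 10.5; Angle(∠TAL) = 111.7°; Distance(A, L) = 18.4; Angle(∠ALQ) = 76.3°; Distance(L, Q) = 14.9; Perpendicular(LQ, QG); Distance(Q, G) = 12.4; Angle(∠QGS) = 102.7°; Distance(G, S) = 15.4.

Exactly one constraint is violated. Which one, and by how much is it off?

Distance(G, S) = 15.4 — off by 7.50.

J = (0.00, 0.00) ✓; JT at 72.80° ✓; |JT| = 14.90 ✓; ∠JTA = 79.90° ✓; |TA| = 10.50 ✓; ∠TAL = 111.7° ✓; |AL| = 18.40 ✓; ∠ALQ = 76.30° ✓; |LQ| = 14.90 ✓; ∠(LQ, QG) = 90.00° ✓; |QG| = 12.40 ✓; ∠QGS = 102.7° ✓; |GS| = 22.90 ✗.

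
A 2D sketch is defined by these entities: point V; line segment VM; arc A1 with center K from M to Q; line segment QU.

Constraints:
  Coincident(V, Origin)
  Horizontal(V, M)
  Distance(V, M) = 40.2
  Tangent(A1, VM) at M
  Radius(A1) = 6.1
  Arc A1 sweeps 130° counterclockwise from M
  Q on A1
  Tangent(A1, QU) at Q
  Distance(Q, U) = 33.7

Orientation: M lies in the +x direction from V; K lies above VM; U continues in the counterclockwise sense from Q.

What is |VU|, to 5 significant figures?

42.697

V is at the origin; VM is horizontal with |VM| = 40.2 and M on the +x side, so M = (40.200, 0.0000). Tangency of A1 to VM means the radius KM is perpendicular to VM, so K = M + (0, 6.1) = (40.200, 6.1000). On A1, M sits at bearing -90° from K; a 130° counterclockwise sweep puts Q at bearing 40°, so Q = K + 6.1·(cos 40°, sin 40°) = (44.873, 10.021). A1 meets QU tangentially, so KQ is at right angles to QU, so QU runs along (−sin 40°, cos 40°); with |QU| = 33.7, U = (23.211, 35.837). Then |VU| = |U − V| = 42.697.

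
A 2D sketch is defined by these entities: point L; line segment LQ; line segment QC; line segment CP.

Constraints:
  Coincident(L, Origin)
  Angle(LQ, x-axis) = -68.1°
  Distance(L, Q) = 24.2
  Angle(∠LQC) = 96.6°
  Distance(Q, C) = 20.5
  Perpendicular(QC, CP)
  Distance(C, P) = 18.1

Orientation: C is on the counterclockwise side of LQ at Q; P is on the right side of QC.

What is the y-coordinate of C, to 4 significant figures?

-17.04

L is at the origin; LQ runs at -68.1° with length 24.2, so Q = 24.2·(cos -68.1°, sin -68.1°) = (9.026, -22.45). ∠LQC = 96.6°, so QC runs at -68.1° + (180° − 96.6°) = 15.30° from the x-axis; with |QC| = 20.5, C = Q + 20.5·(cos 15.30°, sin 15.30°) = (28.80, -17.04). So C.y = -17.04.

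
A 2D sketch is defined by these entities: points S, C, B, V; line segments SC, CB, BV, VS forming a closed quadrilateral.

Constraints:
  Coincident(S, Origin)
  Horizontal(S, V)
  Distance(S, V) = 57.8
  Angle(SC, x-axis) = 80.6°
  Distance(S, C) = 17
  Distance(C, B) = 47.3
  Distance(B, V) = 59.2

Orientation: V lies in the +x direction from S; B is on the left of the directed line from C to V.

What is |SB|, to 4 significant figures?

62.65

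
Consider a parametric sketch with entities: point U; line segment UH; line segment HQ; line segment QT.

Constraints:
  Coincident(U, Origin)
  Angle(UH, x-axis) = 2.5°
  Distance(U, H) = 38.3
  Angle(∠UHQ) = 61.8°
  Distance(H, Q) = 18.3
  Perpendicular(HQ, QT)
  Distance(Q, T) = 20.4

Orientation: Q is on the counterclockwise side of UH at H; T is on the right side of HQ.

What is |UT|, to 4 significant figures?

54.15

∠UHQ = 61.8°, so HQ runs at 2.5° + (180° − 61.8°) = 120.7° from the x-axis; with |HQ| = 18.3, Q = H + 18.3·(cos 120.7°, sin 120.7°) = (28.92, 17.41). The perpendicularity gives QT at right angles to HQ; with |QT| = 20.4 on the right of HQ, T = Q + 20.4·(0.8599, 0.5105) = (46.46, 27.82). Then |UT| = |T − U| = 54.15.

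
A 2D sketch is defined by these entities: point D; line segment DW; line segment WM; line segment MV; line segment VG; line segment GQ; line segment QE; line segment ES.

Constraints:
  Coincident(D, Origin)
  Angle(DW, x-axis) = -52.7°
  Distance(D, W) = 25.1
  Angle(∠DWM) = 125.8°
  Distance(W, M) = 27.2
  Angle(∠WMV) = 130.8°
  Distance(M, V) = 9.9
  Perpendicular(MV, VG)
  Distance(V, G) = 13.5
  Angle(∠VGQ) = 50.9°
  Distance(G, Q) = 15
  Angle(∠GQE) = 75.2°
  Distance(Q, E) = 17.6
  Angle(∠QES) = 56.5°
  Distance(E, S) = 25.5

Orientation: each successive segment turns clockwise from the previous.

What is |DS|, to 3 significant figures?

36.4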